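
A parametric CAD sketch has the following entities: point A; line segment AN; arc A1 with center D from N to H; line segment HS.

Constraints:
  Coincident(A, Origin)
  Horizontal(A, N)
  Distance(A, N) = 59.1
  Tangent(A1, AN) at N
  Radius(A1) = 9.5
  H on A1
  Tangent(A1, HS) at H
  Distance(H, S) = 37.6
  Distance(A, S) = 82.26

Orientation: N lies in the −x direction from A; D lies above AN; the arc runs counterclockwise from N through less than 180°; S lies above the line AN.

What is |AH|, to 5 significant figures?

52.403

A is at the origin; AN is horizontal with |AN| = 59.1 and N on the −x side, so N = (-59.100, 0.0000). Tangency of A1 to AN means the radius DN is perpendicular to AN, so D = N + (0, 9.5) = (-59.100, 9.5000). Since DH ⟂ HS (tangency), |DS| = √(9.5² + 37.6²) = 38.782 regardless of where H sits on A1. So S lies on both circle(A, 82.26) and circle(D, 38.782); the above-AN intersection is S = (-67.214, 47.423). H is the foot of the tangent from S: H = (-50.580, 13.703).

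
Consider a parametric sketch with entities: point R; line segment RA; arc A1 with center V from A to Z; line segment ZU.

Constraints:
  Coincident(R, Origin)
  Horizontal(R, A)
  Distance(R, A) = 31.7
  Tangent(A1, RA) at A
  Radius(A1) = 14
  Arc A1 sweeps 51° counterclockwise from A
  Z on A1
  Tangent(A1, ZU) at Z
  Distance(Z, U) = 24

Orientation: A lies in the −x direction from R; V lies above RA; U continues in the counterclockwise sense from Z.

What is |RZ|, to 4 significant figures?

21.46

A1 meets RA tangentially, so VA is at right angles to RA, so V = A + (0, 14) = (-31.70, 14.00). On A1, A sits at bearing -90° from V; a 51° counterclockwise sweep puts Z at bearing -39°, so Z = V + 14.0·(cos -39°, sin -39°) = (-20.82, 5.190). Then |RZ| = |Z − R| = 21.46.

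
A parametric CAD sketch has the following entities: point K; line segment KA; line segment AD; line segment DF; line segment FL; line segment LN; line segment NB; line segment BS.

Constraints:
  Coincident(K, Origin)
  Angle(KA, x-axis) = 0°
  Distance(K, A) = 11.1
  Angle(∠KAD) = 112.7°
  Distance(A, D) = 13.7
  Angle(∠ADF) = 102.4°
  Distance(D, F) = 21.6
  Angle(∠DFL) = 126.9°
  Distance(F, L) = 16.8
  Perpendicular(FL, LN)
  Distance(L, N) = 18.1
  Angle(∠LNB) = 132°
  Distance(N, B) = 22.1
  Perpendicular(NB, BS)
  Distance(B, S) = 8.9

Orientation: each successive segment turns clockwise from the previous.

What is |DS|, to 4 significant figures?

11.65

K is at the origin; KA runs at 0.0° with length 11.1, so A = (11.10, 0.000). ∠KAD = 112.7° gives AD at -67.30° from the x-axis; with |AD| = 13.7, D = (16.39, -12.64). ∠ADF = 102.4° gives DF at -144.9° from the x-axis; with |DF| = 21.6, F = (-1.285, -25.06). ∠DFL = 126.9° gives FL at 162.0° from the x-axis; with |FL| = 16.8, L = (-17.26, -19.87). FL ⟂ LN, so LN runs at 72.00°; with |LN| = 18.1, N = (-11.67, -2.653). ∠LNB = 132.0° gives NB at 24.00° from the x-axis; with |NB| = 22.1, B = (8.520, 6.336). The perpendicularity gives BS at right angles to NB, so BS runs at -66.00°; with |BS| = 8.9, S = (12.14, -1.795). Then |DS| = |S − D| = 11.65.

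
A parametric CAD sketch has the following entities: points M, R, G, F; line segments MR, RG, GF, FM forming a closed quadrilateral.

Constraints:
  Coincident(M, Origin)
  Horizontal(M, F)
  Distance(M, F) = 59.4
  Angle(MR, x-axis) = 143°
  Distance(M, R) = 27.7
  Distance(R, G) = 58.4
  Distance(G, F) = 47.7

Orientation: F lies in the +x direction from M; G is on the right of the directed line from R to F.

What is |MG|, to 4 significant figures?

31.28

Checks: |RG| = 58.40 ✓; |GF| = 47.70 ✓.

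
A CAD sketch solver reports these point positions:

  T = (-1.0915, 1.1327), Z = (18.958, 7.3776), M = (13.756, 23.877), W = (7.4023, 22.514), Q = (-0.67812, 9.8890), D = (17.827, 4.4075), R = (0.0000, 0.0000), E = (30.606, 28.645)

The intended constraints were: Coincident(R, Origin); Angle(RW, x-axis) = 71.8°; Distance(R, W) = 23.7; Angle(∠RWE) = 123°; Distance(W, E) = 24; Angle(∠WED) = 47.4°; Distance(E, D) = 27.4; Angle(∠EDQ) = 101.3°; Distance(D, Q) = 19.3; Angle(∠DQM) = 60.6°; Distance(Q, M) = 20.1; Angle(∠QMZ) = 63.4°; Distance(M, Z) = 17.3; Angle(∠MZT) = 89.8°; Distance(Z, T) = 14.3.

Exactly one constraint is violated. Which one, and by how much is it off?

Distance(Z, T) = 14.3 — off by 6.70.

R = (0.00, 0.00) ✓; RW at 71.80° ✓; |RW| = 23.70 ✓; ∠RWE = 123.0° ✓; |WE| = 24.00 ✓; ∠WED = 47.40° ✓; |ED| = 27.40 ✓; ∠EDQ = 101.3° ✓; |DQ| = 19.30 ✓; ∠DQM = 60.60° ✓; |QM| = 20.10 ✓; ∠QMZ = 63.40° ✓; |MZ| = 17.30 ✓; ∠MZT = 89.80° ✓; |ZT| = 21.00 ✗.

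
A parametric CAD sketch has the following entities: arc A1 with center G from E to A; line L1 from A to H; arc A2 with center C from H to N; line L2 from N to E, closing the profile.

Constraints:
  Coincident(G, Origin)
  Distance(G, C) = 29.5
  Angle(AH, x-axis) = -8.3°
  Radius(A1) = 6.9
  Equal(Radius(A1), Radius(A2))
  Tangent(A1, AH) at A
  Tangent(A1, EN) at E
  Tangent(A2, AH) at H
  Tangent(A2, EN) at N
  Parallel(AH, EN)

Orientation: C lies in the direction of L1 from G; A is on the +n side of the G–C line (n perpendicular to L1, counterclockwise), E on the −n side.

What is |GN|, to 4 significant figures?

30.30

The slot axis is L1's direction at -8.3°, so u = (cos -8.3°, sin -8.3°) = (0.9895, -0.1444) and n = (−sin -8.3°, cos -8.3°) = (0.1444, 0.9895). G is at the origin and C lies 29.5 along u from G, so C = 29.5·u = (29.19, -4.259). Tangency of A1 to both parallel lines with radius 6.9 puts A and E at G ± 6.9·n: A = (0.9961, 6.828), E = (-0.9961, -6.828). Equal radii place H and N the same way about C: H = C + 6.9·n = (30.19, 2.569), N = C − 6.9·n = (28.19, -11.09). Then |GN| = |N − G| = 30.30.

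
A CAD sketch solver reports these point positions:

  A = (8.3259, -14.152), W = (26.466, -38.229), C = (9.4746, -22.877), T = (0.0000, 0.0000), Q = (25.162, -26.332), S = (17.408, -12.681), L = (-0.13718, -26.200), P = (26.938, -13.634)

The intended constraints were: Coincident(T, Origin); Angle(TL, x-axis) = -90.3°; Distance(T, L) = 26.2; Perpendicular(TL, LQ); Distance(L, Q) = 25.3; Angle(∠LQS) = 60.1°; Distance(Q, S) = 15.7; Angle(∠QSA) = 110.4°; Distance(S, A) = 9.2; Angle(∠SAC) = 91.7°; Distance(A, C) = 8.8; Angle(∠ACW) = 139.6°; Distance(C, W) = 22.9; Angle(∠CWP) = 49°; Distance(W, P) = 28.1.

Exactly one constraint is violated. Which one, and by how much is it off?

Distance(W, P) = 28.1 — off by 3.50.

T = (0.00, 0.00) ✓; TL at -90.30° ✓; |TL| = 26.20 ✓; ∠(TL, LQ) = 90.00° ✓; |LQ| = 25.30 ✓; ∠LQS = 60.10° ✓; |QS| = 15.70 ✓; ∠QSA = 110.4° ✓; |SA| = 9.200 ✓; ∠SAC = 91.70° ✓; |AC| = 8.800 ✓; ∠ACW = 139.6° ✓; |CW| = 22.90 ✓; ∠CWP = 49.00° ✓; |WP| = 24.60 ✗.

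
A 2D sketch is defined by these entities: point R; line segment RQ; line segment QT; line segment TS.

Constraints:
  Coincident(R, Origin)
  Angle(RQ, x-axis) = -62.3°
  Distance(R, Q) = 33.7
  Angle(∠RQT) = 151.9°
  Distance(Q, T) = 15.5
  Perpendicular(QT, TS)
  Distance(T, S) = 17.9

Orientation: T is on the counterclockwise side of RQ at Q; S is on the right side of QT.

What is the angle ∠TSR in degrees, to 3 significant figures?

53.3°

∠RQT = 151.9°, so QT runs at -62.3° + (180° − 151.9°) = -34.2° from the x-axis; with |QT| = 15.5, T = Q + 15.5·(cos -34.2°, sin -34.2°) = (28.5, -38.6). QT ⟂ TS; with |TS| = 17.9 on the right of QT, S = T + 17.9·(-0.562, -0.827) = (18.4, -53.4). Then cos ∠TSR = ST·SR / (|ST||SR|), giving 53.3°.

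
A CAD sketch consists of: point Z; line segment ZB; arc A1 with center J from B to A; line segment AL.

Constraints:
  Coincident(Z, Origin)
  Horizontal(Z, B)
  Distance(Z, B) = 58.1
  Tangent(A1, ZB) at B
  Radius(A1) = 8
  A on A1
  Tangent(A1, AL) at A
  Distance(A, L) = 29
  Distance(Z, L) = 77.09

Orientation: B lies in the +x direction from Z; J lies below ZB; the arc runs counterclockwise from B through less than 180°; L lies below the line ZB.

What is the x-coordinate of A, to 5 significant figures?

51.508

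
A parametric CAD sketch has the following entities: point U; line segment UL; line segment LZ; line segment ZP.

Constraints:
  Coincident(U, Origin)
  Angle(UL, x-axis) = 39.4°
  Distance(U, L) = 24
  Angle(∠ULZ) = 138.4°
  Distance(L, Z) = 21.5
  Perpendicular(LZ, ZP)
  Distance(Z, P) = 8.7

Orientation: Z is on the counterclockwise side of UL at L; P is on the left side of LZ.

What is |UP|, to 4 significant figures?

40.11

U is at the origin; UL runs at 39.4° with length 24.0, so L = 24.0·(cos 39.4°, sin 39.4°) = (18.55, 15.23). ∠ULZ = 138.4°, so LZ runs at 39.4° + (180° − 138.4°) = 81.00° from the x-axis; with |LZ| = 21.5, Z = L + 21.5·(cos 81.00°, sin 81.00°) = (21.91, 36.47). The perpendicularity gives ZP at right angles to LZ; with |ZP| = 8.7 on the left of LZ, P = Z + 8.7·(-0.9877, 0.1564) = (13.32, 37.83). Then |UP| = |P − U| = 40.11.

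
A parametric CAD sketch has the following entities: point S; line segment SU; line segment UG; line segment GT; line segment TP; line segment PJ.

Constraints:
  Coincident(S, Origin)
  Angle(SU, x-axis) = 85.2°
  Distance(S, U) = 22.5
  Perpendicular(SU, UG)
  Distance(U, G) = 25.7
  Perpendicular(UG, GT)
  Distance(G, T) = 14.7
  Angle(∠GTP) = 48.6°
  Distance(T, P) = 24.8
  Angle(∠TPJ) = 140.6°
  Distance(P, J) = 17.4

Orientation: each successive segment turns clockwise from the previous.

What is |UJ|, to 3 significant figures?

19.4

∠GTP = 48.6° gives TP at 134° from the x-axis; with |TP| = 24.8, P = (9.10, 23.5). ∠TPJ = 140.6° gives PJ at 94.4° from the x-axis; with |PJ| = 17.4, J = (7.76, 40.9). Then |UJ| = |J − U| = 19.4.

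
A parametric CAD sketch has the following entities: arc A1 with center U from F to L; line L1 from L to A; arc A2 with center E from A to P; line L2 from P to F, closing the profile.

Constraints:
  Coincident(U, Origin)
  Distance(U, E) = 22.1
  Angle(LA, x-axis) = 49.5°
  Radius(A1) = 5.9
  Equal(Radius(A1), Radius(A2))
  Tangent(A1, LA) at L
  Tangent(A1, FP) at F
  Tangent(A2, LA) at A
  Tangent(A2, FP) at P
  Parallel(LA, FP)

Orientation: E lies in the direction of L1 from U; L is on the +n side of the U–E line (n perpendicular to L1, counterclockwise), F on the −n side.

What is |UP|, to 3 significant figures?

22.9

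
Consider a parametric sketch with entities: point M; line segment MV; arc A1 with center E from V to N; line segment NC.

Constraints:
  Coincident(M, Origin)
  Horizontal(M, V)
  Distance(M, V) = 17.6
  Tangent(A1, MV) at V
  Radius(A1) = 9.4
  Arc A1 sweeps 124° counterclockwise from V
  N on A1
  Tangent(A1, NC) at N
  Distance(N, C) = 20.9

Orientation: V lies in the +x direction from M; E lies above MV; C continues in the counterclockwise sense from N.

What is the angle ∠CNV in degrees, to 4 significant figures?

118.0°

On A1, V sits at bearing -90° from E; a 124° counterclockwise sweep puts N at bearing 34°, so N = E + 9.4·(cos 34°, sin 34°) = (25.39, 14.66). A1 meets NC tangentially, so EN is at right angles to NC, so NC runs along (−sin 34°, cos 34°); with |NC| = 20.9, C = (13.71, 31.98). Then cos ∠CNV = NC·NV / (|NC||NV|), giving 118.0°.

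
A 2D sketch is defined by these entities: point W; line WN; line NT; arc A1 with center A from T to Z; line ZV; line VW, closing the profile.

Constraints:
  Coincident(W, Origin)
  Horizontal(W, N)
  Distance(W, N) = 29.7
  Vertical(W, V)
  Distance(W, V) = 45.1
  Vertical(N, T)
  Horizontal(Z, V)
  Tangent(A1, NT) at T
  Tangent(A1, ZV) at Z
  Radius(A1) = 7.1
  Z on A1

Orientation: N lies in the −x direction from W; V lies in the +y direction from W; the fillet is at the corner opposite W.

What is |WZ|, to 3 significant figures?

50.4

W is at the origin; WN is horizontal with |WN| = 29.7 and N on the −x side, so N = (-29.7, 0.00). W and V share the same x with |WV| = 45.1 and V on the +y side, so V = (0.00, 45.1). The virtual corner opposite W is at (-29.7, 45.1). A1 meets NT tangentially, so AT is at right angles to NT and the tangent condition forces AZ to be normal to ZV, with radius 7.1, so the center A sits 7.1 in from both sides at A = (-22.6, 38.0). That places the tangent points at T = (-29.7, 38.0) on NT and Z = (-22.6, 45.1) on ZV. Then |WZ| = |Z − W| = 50.4.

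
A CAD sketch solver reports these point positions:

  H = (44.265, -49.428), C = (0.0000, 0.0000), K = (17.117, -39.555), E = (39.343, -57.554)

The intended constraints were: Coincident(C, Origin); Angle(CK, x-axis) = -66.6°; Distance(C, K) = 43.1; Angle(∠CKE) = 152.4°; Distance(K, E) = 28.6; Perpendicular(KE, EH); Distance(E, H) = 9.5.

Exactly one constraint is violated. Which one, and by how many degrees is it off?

Perpendicular(KE, EH) — off by 7.80°.

C = (0.00, 0.00) ✓; CK at -66.60° ✓; |CK| = 43.10 ✓; ∠CKE = 152.4° ✓; |KE| = 28.60 ✓; ∠(KE, EH) = 97.80° ✗; |EH| = 9.500 ✓.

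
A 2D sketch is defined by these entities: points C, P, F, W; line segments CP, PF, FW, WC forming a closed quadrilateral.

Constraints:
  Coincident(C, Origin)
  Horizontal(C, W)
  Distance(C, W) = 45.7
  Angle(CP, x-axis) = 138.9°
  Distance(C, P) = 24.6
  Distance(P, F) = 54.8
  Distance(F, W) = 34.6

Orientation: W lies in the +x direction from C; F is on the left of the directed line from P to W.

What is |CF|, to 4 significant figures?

46.86

C is at the origin; C and W share the same y with |CW| = 45.7 and W in +x, so W = (45.7, 0). CP runs at 138.9° with |CP| = 24.6, so P = (-18.54, 16.17). F is determined by |PF| = 54.8 and |FW| = 34.6 together: it lies at the intersection of circle(P, 54.8) and circle(W, 34.6). With |PW| = 66.24, the foot of the radical line on PW is 46.75 from P and the perpendicular offset is √(54.8² − 46.75²) = 28.59. Taking the left-of-PW solution: F = (33.78, 32.48).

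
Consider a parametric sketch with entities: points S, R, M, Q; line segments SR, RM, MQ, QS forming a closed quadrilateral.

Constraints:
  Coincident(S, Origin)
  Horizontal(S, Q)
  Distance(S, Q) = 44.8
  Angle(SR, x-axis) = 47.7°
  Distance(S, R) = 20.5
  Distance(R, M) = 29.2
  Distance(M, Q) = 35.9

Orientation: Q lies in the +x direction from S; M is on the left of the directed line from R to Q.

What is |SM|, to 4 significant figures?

49.64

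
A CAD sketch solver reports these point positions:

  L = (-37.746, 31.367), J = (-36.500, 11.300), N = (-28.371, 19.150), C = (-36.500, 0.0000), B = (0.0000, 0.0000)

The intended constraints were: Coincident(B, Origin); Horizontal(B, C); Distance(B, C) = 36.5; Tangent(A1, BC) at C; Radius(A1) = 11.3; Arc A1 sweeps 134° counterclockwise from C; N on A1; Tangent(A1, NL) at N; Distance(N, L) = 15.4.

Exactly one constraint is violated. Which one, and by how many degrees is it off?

Tangent(A1, NL) at N — off by 6.50°.

B = (0.00, 0.00) ✓; B.y = 0.00, C.y = 0.00 ✓; |BC| = 36.50 ✓; ∠(JC, CB) = 90.00° ✓; |JC| = 11.30 ✓; bearing(J→N) − bearing(J→C) = 134.0° ✓; |JN| = 11.30 ✓; ∠(JN, NL) = 96.50° ✗; |NL| = 15.40 ✓.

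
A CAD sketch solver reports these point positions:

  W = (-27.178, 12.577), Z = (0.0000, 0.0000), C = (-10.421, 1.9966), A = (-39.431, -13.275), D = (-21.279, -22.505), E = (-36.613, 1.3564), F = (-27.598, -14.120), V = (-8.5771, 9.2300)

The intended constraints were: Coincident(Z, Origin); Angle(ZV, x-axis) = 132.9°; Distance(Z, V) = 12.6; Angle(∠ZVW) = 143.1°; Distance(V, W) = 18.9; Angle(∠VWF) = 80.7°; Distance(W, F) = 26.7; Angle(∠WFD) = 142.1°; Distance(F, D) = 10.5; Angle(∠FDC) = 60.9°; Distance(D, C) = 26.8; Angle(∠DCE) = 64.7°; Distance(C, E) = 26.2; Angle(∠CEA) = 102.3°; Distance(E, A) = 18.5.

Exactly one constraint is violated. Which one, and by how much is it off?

Distance(E, A) = 18.5 — off by 3.60.

Z = (0.00, 0.00) ✓; ZV at 132.9° ✓; |ZV| = 12.60 ✓; ∠ZVW = 143.1° ✓; |VW| = 18.90 ✓; ∠VWF = 80.70° ✓; |WF| = 26.70 ✓; ∠WFD = 142.1° ✓; |FD| = 10.50 ✓; ∠FDC = 60.90° ✓; |DC| = 26.80 ✓; ∠DCE = 64.70° ✓; |CE| = 26.20 ✓; ∠CEA = 102.3° ✓; |EA| = 14.90 ✗.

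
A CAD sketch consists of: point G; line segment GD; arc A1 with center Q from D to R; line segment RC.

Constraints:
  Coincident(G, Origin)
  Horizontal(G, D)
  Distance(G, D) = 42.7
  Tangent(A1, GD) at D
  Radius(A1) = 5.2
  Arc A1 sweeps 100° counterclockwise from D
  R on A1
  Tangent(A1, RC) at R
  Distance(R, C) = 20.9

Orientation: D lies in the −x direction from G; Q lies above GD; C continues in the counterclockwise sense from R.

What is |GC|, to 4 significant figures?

49.09

G is at the origin; GD is horizontal with |GD| = 42.7 and D on the −x side, so D = (-42.70, 0.000). Tangency of A1 to GD means the radius QD is perpendicular to GD, so Q = D + (0, 5.2) = (-42.70, 5.200). On A1, D sits at bearing -90° from Q; a 100° counterclockwise sweep puts R at bearing 10°, so R = Q + 5.2·(cos 10°, sin 10°) = (-37.58, 6.103). A1 meets RC tangentially, so QR is at right angles to RC, so RC runs along (−sin 10°, cos 10°); with |RC| = 20.9, C = (-41.21, 26.69). Then |GC| = |C − G| = 49.09.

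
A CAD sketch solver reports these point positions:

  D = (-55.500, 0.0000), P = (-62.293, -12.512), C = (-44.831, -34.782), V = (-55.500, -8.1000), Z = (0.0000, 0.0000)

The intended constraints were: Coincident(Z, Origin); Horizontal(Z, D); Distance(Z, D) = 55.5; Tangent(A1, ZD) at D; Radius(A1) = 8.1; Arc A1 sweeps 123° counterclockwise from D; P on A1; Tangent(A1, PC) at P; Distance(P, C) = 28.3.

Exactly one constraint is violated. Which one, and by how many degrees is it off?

Tangent(A1, PC) at P — off by 5.10°.

Z = (0.00, 0.00) ✓; Z.y = 0.00, D.y = 0.00 ✓; |ZD| = 55.50 ✓; ∠(VD, DZ) = 90.00° ✓; |VD| = 8.100 ✓; bearing(V→P) − bearing(V→D) = 123.0° ✓; |VP| = 8.100 ✓; ∠(VP, PC) = 84.90° ✗; |PC| = 28.30 ✓.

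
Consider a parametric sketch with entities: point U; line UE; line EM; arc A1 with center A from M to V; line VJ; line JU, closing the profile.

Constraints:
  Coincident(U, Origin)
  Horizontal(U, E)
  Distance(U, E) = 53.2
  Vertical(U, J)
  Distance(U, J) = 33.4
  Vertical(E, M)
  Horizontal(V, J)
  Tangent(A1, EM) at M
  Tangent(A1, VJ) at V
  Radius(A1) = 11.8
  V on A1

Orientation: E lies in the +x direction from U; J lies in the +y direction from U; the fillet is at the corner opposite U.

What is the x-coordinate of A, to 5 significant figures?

41.400

U and J share the same x with |UJ| = 33.4 and J on the +y side, so J = (0.0000, 33.400). The virtual corner opposite U is at (53.200, 33.400). A1 meets EM tangentially, so AM is at right angles to EM and A1 meets VJ tangentially, so AV is at right angles to VJ, with radius 11.8, so the center A sits 11.8 in from both sides at A = (41.400, 21.600). So A.x = 41.400.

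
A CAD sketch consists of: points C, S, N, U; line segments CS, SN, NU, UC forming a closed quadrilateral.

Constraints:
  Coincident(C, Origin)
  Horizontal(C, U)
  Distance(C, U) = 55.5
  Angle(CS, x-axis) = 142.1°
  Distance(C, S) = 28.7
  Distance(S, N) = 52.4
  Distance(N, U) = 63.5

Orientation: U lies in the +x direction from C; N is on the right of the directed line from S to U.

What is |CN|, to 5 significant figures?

29.880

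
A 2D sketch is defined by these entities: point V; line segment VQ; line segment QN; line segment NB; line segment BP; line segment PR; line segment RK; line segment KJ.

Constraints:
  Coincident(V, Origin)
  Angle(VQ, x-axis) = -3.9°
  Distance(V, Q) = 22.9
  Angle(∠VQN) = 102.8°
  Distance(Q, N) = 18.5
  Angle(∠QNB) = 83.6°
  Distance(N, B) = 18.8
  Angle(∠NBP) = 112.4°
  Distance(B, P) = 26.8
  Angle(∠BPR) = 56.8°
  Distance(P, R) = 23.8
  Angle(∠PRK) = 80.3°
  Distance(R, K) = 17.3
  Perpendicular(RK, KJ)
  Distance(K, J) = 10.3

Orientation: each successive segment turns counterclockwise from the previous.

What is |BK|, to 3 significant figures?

8.21

V is at the origin; VQ runs at -3.9° with length 22.9, so Q = (22.8, -1.56). ∠VQN = 102.8° gives QN at 73.3° from the x-axis; with |QN| = 18.5, N = (28.2, 16.2). ∠QNB = 83.6° gives NB at 170° from the x-axis; with |NB| = 18.8, B = (9.67, 19.5). ∠NBP = 112.4° gives BP at -123° from the x-axis; with |BP| = 26.8, P = (-4.81, -3.03). ∠BPR = 56.8° gives PR at 0.500° from the x-axis; with |PR| = 23.8, R = (19.0, -2.82). ∠PRK = 80.3° gives RK at 100° from the x-axis; with |RK| = 17.3, K = (15.9, 14.2). Then |BK| = |K − B| = 8.21.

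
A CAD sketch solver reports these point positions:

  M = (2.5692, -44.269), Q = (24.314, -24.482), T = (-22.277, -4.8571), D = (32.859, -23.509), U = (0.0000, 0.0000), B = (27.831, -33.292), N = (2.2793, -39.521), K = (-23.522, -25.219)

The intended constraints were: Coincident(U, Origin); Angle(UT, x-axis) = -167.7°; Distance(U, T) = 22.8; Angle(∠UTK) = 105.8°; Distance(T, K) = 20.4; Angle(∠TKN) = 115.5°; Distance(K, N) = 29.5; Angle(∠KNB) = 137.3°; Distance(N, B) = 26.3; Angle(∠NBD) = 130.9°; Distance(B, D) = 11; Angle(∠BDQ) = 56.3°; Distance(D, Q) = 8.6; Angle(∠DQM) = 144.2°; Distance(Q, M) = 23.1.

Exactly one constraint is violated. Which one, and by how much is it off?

Distance(Q, M) = 23.1 — off by 6.30.

U = (0.00, 0.00) ✓; UT at -167.7° ✓; |UT| = 22.80 ✓; ∠UTK = 105.8° ✓; |TK| = 20.40 ✓; ∠TKN = 115.5° ✓; |KN| = 29.50 ✓; ∠KNB = 137.3° ✓; |NB| = 26.30 ✓; ∠NBD = 130.9° ✓; |BD| = 11.00 ✓; ∠BDQ = 56.30° ✓; |DQ| = 8.600 ✓; ∠DQM = 144.2° ✓; |QM| = 29.40 ✗.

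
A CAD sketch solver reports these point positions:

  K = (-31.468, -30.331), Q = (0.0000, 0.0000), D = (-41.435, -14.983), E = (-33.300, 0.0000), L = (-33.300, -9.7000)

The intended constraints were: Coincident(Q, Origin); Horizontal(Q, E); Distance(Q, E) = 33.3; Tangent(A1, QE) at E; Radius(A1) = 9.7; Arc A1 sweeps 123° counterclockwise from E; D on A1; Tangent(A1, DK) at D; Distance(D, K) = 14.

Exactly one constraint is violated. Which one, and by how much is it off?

Distance(D, K) = 14 — off by 4.30.

Q = (0.00, 0.00) ✓; Q.y = 0.00, E.y = 0.00 ✓; |QE| = 33.30 ✓; ∠(LE, EQ) = 90.00° ✓; |LE| = 9.700 ✓; bearing(L→D) − bearing(L→E) = 123.0° ✓; |LD| = 9.700 ✓; ∠(LD, DK) = 90.00° ✓; |DK| = 18.30 ✗.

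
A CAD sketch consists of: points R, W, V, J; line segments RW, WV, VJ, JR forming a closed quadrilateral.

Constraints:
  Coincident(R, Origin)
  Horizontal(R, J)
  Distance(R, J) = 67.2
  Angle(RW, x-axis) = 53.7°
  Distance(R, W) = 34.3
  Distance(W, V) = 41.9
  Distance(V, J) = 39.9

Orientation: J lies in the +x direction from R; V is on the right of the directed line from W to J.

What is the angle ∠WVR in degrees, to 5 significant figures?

53.144°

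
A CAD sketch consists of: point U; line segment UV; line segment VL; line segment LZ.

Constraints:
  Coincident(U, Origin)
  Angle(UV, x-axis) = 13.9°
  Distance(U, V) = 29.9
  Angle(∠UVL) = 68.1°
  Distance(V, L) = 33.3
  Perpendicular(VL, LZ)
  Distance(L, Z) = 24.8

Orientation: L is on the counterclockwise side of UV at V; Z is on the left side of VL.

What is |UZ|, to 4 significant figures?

22.34

∠UVL = 68.1°, so VL runs at 13.9° + (180° − 68.1°) = 125.8° from the x-axis; with |VL| = 33.3, L = V + 33.3·(cos 125.8°, sin 125.8°) = (9.545, 34.19). VL is perpendicular to LZ; with |LZ| = 24.8 on the left of VL, Z = L + 24.8·(-0.8111, -0.5850) = (-10.57, 19.68). Then |UZ| = |Z − U| = 22.34.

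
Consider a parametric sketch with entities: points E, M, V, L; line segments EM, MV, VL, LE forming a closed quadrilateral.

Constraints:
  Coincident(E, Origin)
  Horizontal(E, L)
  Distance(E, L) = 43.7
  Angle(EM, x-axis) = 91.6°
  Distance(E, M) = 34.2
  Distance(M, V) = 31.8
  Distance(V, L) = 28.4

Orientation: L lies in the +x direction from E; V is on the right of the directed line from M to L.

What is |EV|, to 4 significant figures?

17.93

Checks: |MV| = 31.80 ✓; |VL| = 28.40 ✓.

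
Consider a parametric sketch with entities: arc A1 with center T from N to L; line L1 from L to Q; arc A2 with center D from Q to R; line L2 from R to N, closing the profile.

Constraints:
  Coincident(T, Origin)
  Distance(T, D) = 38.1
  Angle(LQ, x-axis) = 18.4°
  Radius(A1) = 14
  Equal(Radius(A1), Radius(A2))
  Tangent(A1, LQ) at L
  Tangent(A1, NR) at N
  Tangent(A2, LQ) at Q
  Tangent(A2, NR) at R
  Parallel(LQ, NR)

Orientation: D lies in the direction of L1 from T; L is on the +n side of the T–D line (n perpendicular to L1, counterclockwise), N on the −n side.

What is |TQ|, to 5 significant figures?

40.591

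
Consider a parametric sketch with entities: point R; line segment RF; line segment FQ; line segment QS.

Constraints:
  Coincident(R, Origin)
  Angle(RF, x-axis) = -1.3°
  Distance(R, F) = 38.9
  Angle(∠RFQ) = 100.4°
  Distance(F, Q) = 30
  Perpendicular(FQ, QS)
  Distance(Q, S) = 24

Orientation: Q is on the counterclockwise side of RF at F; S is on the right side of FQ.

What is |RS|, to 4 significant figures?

72.44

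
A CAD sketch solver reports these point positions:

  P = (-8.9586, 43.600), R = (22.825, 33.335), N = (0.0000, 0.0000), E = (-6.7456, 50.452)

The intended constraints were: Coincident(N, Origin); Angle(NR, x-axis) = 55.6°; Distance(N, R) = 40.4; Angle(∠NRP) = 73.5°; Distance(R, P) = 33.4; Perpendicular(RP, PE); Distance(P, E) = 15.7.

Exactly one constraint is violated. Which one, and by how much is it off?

Distance(P, E) = 15.7 — off by 8.50.

N = (0.00, 0.00) ✓; NR at 55.60° ✓; |NR| = 40.40 ✓; ∠NRP = 73.50° ✓; |RP| = 33.40 ✓; ∠(RP, PE) = 90.00° ✓; |PE| = 7.201 ✗.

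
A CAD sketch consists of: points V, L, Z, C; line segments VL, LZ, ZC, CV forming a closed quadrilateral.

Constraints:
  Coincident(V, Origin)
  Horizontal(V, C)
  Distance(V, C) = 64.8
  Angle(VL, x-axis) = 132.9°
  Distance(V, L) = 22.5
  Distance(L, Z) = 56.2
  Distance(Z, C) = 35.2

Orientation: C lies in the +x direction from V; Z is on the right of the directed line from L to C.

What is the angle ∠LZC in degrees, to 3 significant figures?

125°

V is at the origin; V and C share the same y with |VC| = 64.8 and C in +x, so C = (64.8, 0). VL runs at 132.9° with |VL| = 22.5, so L = (-15.3, 16.5). Z is determined by |LZ| = 56.2 and |ZC| = 35.2 together: it lies at the intersection of circle(L, 56.2) and circle(C, 35.2). With |LC| = 81.8, the foot of the radical line on LC is 52.6 from L and the perpendicular offset is √(56.2² − 52.6²) = 19.7. Taking the right-of-LC solution: Z = (32.3, -13.4).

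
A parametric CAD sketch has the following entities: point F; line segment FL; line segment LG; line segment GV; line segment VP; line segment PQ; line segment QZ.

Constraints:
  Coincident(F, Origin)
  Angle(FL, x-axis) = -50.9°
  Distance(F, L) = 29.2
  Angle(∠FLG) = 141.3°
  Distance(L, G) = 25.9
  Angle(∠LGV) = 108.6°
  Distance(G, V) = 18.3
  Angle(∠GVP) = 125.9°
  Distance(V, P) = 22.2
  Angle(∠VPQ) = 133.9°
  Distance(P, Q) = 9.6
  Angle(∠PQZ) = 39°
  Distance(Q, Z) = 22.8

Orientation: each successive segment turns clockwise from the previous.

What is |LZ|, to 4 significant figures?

31.87

F is at the origin; FL runs at -50.9° with length 29.2, so L = (18.42, -22.66). ∠FLG = 141.3° gives LG at -89.60° from the x-axis; with |LG| = 25.9, G = (18.60, -48.56). ∠LGV = 108.6° gives GV at -161.0° from the x-axis; with |GV| = 18.3, V = (1.294, -54.52). ∠GVP = 125.9° gives VP at 144.9° from the x-axis; with |VP| = 22.2, P = (-16.87, -41.75). ∠VPQ = 133.9° gives PQ at 98.80° from the x-axis; with |PQ| = 9.6, Q = (-18.34, -32.27). ∠PQZ = 39.0° gives QZ at -42.20° from the x-axis; with |QZ| = 22.8, Z = (-1.448, -47.58). Then |LZ| = |Z − L| = 31.87.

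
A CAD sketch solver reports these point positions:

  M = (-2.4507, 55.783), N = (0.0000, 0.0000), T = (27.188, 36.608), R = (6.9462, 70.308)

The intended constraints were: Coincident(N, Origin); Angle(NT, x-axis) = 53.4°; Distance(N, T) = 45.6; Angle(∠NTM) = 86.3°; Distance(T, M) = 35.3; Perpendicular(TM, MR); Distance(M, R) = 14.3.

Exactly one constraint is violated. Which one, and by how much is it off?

Distance(M, R) = 14.3 — off by 3.00.

N = (0.00, 0.00) ✓; NT at 53.40° ✓; |NT| = 45.60 ✓; ∠NTM = 86.30° ✓; |TM| = 35.30 ✓; ∠(TM, MR) = 90.00° ✓; |MR| = 17.30 ✗.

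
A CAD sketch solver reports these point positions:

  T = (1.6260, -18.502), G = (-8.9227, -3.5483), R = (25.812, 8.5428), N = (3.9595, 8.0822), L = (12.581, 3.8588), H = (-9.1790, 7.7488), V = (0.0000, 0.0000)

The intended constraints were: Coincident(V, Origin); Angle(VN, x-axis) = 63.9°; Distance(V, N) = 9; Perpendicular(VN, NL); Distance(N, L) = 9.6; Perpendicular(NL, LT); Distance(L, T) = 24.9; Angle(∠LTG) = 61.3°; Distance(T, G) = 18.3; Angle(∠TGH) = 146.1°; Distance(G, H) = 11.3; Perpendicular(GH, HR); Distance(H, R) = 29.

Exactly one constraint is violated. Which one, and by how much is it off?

Distance(H, R) = 29 — off by 6.00.

V = (0.00, 0.00) ✓; VN at 63.90° ✓; |VN| = 9.000 ✓; ∠(VN, NL) = 90.00° ✓; |NL| = 9.600 ✓; ∠(NL, LT) = 90.00° ✓; |LT| = 24.90 ✓; ∠LTG = 61.30° ✓; |TG| = 18.30 ✓; ∠TGH = 146.1° ✓; |GH| = 11.30 ✓; ∠(GH, HR) = 90.00° ✓; |HR| = 35.00 ✗.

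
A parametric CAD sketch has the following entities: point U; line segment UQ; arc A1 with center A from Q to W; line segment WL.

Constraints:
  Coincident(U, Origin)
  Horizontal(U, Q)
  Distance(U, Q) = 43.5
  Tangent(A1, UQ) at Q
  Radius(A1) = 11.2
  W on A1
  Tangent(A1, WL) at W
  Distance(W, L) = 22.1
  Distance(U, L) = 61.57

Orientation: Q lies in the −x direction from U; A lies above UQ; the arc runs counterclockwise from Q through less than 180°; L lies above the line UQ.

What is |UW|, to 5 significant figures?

40.173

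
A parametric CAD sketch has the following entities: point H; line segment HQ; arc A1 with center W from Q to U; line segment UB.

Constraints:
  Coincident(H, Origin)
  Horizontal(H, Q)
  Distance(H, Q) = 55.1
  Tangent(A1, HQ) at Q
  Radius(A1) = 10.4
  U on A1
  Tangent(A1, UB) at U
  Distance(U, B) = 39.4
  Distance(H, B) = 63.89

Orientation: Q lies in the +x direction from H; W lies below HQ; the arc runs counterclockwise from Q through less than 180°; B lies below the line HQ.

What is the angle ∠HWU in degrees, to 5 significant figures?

5.6866°

H is at the origin; HQ is horizontal with |HQ| = 55.1 and Q on the +x side, so Q = (55.100, 0.0000). A1 meets HQ tangentially, so WQ is at right angles to HQ, so W = Q + (0, -10.4) = (55.100, -10.400). Since WU ⟂ UB (tangency), |WB| = √(10.4² + 39.4²) = 40.749 regardless of where U sits on A1. So B lies on both circle(H, 63.89) and circle(W, 40.749); the below-HQ intersection is B = (41.304, -48.743). U is the foot of the tangent from B: U = (44.740, -9.4932).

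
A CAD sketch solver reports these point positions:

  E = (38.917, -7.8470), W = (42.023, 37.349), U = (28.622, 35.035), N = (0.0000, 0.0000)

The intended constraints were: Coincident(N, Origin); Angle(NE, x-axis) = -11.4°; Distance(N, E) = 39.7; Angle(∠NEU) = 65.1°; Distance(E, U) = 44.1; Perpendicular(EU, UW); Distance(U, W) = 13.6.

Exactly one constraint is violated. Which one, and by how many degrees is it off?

Perpendicular(EU, UW) — off by 3.70°.

N = (0.00, 0.00) ✓; NE at -11.40° ✓; |NE| = 39.70 ✓; ∠NEU = 65.10° ✓; |EU| = 44.10 ✓; ∠(EU, UW) = 93.70° ✗; |UW| = 13.60 ✓.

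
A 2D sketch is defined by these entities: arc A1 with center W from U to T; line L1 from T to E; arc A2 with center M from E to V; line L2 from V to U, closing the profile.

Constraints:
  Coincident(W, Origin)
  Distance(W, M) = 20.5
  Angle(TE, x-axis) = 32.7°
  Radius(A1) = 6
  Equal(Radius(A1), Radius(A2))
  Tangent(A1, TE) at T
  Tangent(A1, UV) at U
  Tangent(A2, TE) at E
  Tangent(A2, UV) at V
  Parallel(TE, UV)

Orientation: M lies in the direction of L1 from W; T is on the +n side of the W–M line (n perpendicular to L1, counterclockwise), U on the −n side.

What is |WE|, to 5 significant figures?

21.360

The slot axis is L1's direction at 32.7°, so u = (cos 32.7°, sin 32.7°) = (0.84151, 0.54024) and n = (−sin 32.7°, cos 32.7°) = (-0.54024, 0.84151). W is at the origin and M lies 20.5 along u from W, so M = 20.5·u = (17.251, 11.075). Tangency of A1 to both parallel lines with radius 6.0 puts T and U at W ± 6.0·n: T = (-3.2414, 5.0491), U = (3.2414, -5.0491). Equal radii place E and V the same way about M: E = M + 6.0·n = (14.010, 16.124), V = M − 6.0·n = (20.492, 6.0259). Then |WE| = |E − W| = 21.360.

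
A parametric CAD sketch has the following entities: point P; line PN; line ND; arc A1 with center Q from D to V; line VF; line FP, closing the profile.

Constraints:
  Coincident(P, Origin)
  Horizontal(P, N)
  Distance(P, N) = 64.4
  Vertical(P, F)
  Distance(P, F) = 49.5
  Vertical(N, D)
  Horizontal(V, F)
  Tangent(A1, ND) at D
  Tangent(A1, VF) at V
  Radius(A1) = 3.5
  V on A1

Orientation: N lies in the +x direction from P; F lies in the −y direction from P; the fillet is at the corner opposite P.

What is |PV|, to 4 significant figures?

78.48

The virtual corner opposite P is at (64.40, -49.50). The tangent condition forces QD to be normal to ND and since A1 is tangent to VF there, QV ⟂ VF, with radius 3.5, so the center Q sits 3.5 in from both sides at Q = (60.90, -46.00). That places the tangent points at D = (64.40, -46.00) on ND and V = (60.90, -49.50) on VF. Then |PV| = |V − P| = 78.48.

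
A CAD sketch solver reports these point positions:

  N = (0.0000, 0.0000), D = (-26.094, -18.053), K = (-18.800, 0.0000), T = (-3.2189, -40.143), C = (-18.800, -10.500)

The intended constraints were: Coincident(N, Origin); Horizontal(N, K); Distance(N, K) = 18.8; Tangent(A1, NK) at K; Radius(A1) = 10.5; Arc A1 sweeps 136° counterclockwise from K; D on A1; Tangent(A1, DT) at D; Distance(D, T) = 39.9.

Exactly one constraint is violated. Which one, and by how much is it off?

Distance(D, T) = 39.9 — off by 8.10.

N = (0.00, 0.00) ✓; N.y = 0.00, K.y = 0.00 ✓; |NK| = 18.80 ✓; ∠(CK, KN) = 90.00° ✓; |CK| = 10.50 ✓; bearing(C→D) − bearing(C→K) = 136.0° ✓; |CD| = 10.50 ✓; ∠(CD, DT) = 90.00° ✓; |DT| = 31.80 ✗.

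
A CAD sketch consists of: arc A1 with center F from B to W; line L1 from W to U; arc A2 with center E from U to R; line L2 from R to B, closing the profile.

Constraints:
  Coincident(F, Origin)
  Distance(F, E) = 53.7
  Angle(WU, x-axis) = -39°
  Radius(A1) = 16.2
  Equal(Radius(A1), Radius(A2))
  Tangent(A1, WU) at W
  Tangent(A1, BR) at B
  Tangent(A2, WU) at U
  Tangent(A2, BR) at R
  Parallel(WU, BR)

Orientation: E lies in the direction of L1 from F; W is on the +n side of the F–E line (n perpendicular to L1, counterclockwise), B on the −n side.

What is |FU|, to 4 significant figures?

56.09

The slot axis is L1's direction at -39.0°, so u = (cos -39.0°, sin -39.0°) = (0.7771, -0.6293) and n = (−sin -39.0°, cos -39.0°) = (0.6293, 0.7771). F is at the origin and E lies 53.7 along u from F, so E = 53.7·u = (41.73, -33.79). Tangency of A1 to both parallel lines with radius 16.2 puts W and B at F ± 16.2·n: W = (10.19, 12.59), B = (-10.19, -12.59). Equal radii place U and R the same way about E: U = E + 16.2·n = (51.93, -21.20), R = E − 16.2·n = (31.54, -46.38). Then |FU| = |U − F| = 56.09.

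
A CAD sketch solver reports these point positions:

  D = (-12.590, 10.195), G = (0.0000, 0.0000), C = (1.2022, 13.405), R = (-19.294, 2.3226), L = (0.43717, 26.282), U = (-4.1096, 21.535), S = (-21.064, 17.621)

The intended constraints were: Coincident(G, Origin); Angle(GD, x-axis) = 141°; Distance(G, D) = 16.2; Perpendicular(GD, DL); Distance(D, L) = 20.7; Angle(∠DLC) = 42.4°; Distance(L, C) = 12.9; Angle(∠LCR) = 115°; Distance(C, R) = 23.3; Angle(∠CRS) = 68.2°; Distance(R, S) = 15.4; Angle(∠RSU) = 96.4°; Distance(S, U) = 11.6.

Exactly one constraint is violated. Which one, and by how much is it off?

Distance(S, U) = 11.6 — off by 5.80.

G = (0.00, 0.00) ✓; GD at 141.0° ✓; |GD| = 16.20 ✓; ∠(GD, DL) = 90.00° ✓; |DL| = 20.70 ✓; ∠DLC = 42.40° ✓; |LC| = 12.90 ✓; ∠LCR = 115.0° ✓; |CR| = 23.30 ✓; ∠CRS = 68.20° ✓; |RS| = 15.40 ✓; ∠RSU = 96.40° ✓; |SU| = 17.40 ✗.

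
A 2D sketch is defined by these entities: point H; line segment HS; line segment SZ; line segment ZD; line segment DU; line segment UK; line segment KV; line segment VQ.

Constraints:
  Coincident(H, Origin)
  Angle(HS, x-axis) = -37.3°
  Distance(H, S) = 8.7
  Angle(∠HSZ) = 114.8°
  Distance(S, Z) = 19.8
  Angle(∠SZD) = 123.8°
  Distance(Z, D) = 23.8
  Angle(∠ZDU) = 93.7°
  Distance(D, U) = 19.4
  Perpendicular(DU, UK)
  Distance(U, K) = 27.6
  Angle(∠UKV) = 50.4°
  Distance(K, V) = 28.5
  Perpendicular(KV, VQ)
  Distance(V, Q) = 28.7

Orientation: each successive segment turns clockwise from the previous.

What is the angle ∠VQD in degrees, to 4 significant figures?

11.53°

H is at the origin; HS runs at -37.3° with length 8.7, so S = (6.921, -5.272). ∠HSZ = 114.8° gives SZ at -102.5° from the x-axis; with |SZ| = 19.8, Z = (2.635, -24.60). ∠SZD = 123.8° gives ZD at -158.7° from the x-axis; with |ZD| = 23.8, D = (-19.54, -33.25). ∠ZDU = 93.7° gives DU at 115.0° from the x-axis; with |DU| = 19.4, U = (-27.74, -15.67). DU is perpendicular to UK, so UK runs at 25.00°; with |UK| = 27.6, K = (-2.724, -4.002). ∠UKV = 50.4° gives KV at -104.6° from the x-axis; with |KV| = 28.5, V = (-9.908, -31.58). KV is perpendicular to VQ, so VQ runs at 165.4°; with |VQ| = 28.7, Q = (-37.68, -24.35). Then cos ∠VQD = QV·QD / (|QV||QD|), giving 11.53°.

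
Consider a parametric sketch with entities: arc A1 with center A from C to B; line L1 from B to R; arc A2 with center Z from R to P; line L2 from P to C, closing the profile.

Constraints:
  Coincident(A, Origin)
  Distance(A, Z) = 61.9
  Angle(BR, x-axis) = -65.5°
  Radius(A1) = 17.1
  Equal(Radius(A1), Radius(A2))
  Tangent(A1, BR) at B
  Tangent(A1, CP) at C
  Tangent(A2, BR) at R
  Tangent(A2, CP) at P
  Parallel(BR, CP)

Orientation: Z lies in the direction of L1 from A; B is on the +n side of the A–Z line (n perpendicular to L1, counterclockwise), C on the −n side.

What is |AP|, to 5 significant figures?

64.219

The slot axis is L1's direction at -65.5°, so u = (cos -65.5°, sin -65.5°) = (0.41469, -0.90996) and n = (−sin -65.5°, cos -65.5°) = (0.90996, 0.41469). A is at the origin and Z lies 61.9 along u from A, so Z = 61.9·u = (25.670, -56.327). Tangency of A1 to both parallel lines with radius 17.1 puts B and C at A ± 17.1·n: B = (15.560, 7.0913), C = (-15.560, -7.0913). Equal radii place R and P the same way about Z: R = Z + 17.1·n = (41.230, -49.235), P = Z − 17.1·n = (10.109, -63.418). Then |AP| = |P − A| = 64.219.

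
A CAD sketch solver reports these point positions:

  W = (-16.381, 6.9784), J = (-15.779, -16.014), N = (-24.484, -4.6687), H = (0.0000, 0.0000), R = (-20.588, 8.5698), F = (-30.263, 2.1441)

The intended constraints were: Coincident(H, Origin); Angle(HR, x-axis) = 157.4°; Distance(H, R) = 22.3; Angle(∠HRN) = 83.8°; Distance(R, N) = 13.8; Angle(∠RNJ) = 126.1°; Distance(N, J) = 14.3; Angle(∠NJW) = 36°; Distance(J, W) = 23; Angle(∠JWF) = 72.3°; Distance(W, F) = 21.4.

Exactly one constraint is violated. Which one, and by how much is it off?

Distance(W, F) = 21.4 — off by 6.70.

H = (0.00, 0.00) ✓; HR at 157.4° ✓; |HR| = 22.30 ✓; ∠HRN = 83.80° ✓; |RN| = 13.80 ✓; ∠RNJ = 126.1° ✓; |NJ| = 14.30 ✓; ∠NJW = 36.00° ✓; |JW| = 23.00 ✓; ∠JWF = 72.30° ✓; |WF| = 14.70 ✗.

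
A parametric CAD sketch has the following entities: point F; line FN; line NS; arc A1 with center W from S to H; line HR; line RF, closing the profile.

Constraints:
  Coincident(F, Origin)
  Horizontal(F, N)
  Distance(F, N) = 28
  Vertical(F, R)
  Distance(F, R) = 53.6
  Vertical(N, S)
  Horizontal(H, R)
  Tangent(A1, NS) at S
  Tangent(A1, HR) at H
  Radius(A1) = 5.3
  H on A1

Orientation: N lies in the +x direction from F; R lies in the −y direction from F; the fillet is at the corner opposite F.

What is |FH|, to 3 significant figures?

58.2

F is at the origin; FN is horizontal with |FN| = 28.0 and N on the +x side, so N = (28.0, 0.00). FR is vertical with |FR| = 53.6 and R on the −y side, so R = (0.00, -53.6). The virtual corner opposite F is at (28.0, -53.6). Tangency of A1 to NS means the radius WS is perpendicular to NS and tangency of A1 to HR means the radius WH is perpendicular to HR, with radius 5.3, so the center W sits 5.3 in from both sides at W = (22.7, -48.3). That places the tangent points at S = (28.0, -48.3) on NS and H = (22.7, -53.6) on HR. Then |FH| = |H − F| = 58.2.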